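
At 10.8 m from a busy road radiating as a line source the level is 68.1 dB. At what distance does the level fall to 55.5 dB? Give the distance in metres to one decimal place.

196.5 m

For a line source L₁ − L₂ = 10·log₁₀(r₂/r₁), so r₂ = r₁·10^((L₁−L₂)/10).
r₂ = 10.8·10^((68.1−55.5)/10) = 10.8·10^(12.6/10) = 196.53 m.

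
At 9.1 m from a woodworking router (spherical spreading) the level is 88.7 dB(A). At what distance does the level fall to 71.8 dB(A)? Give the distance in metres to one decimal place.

63.7 m

The 16.9 dB drop corresponds to a distance ratio of 10^(16.9/20) for a point source.
r₂ = 9.1·10^((88.7−71.8)/20) = 9.1·10^(16.9/20) = 63.69 m.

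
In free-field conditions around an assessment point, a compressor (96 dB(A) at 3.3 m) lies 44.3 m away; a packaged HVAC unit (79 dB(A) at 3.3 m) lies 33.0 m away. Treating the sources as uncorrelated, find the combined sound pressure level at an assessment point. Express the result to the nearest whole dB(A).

Apply inverse-square spreading to bring every level to the receiver, then sum 10^(L/10).
compressor: 96 − 20·log₁₀(44.3/3.3) = 96 − 22.56 = 73.44 dB(A).
packaged HVAC unit: 79 − 20·log₁₀(33.0/3.3) = 79 − 20.00 = 59.00 dB(A).
Σ 10^(L/10) = 2.289e+07 → L_total = 10·log₁₀(2.289e+07) = 73.60 dB(A).

74 dB(A)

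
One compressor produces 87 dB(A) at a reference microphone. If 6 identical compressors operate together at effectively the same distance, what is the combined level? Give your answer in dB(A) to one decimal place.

With 6 equal, uncorrelated contributions the intensity is 6× that of one unit, giving a rise of 10·log₁₀ 6.
L_total = 87 + 10·log₁₀(6) = 87 + 7.782 = 94.78 dB(A).

94.8 dB(A)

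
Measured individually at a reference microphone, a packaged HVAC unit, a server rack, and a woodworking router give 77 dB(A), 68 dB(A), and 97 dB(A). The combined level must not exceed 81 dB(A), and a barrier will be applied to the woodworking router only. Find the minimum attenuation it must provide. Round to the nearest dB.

The untreated sources together contribute 10^(77/10) + 10^(68/10) = 5.643e+07, i.e. 77.51 dB(A).
To meet 81 dB(A) overall, the treated woodworking router may contribute at most 10^(81/10) − 5.643e+07 = 6.946e+07, i.e. 78.42 dB(A).
Required insertion loss = 97 − 78.42 = 18.58 dB.

19 dB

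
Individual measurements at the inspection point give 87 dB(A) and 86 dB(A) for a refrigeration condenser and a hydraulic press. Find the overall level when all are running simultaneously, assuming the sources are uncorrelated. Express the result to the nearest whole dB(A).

90 dB(A)

Incoherent sources combine by intensity addition: L_total = 10·log₁₀(Σ 10^(L_i/10)).
Σ 10^(L/10) = 10^(87/10) + 10^(86/10) = 8.993e+08.
L_total = 10·log₁₀(8.993e+08) = 89.54 dB(A).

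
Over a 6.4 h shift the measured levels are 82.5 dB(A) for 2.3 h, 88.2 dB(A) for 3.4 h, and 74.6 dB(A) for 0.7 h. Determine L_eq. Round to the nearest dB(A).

Weight each interval's intensity by its duration and average over T = 6.4 h:
Σ tᵢ·10^(Lᵢ/10) = 2.3·10^(82.5/10) + 3.4·10^(88.2/10) + 0.7·10^(74.6/10) = 2.676e+09.
L_eq = 10·log₁₀(2.676e+09/6.4) = 86.21 dB(A).

86 dB(A)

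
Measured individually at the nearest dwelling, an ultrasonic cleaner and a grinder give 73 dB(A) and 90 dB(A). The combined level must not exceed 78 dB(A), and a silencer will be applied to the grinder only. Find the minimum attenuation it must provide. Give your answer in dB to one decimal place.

Everything except the grinder sums to 10^(73/10) = 1.995e+07 in linear terms, 73.00 dB(A).
The limit corresponds to 10^(78/10) = 6.310e+07; subtracting the fixed part leaves 4.314e+07 for the grinder, i.e. 76.35 dB(A).
So the grinder must be reduced from 90 to 76.35 dB(A): IL = 13.65 dB.

13.7 dB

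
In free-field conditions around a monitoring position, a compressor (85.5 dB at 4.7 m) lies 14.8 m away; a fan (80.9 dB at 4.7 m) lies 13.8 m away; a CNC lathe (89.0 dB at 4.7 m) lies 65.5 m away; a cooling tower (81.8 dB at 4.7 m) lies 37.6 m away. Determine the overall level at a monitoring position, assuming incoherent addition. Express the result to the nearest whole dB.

78 dB

Propagate each source to the receiver with L = L_ref − 20·log₁₀(r/r_ref), then add intensities.
compressor: 85.5 − 20·log₁₀(14.8/4.7) = 85.5 − 9.96 = 75.54 dB.
fan: 80.9 − 20·log₁₀(13.8/4.7) = 80.9 − 9.36 = 71.54 dB.
CNC lathe: 89.0 − 20·log₁₀(65.5/4.7) = 89.0 − 22.88 = 66.12 dB.
cooling tower: 81.8 − 20·log₁₀(37.6/4.7) = 81.8 − 18.06 = 63.74 dB.
Σ 10^(L/10) = 5.651e+07 → L_total = 10·log₁₀(5.651e+07) = 77.52 dB.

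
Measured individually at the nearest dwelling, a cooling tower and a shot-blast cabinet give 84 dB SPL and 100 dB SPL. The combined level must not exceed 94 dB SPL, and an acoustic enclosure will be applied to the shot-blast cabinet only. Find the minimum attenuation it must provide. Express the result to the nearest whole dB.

Fixed contribution from the other source: Σ 10^(L/10) = 10^(84/10) = 2.512e+08 (84.00 dB SPL).
The limit corresponds to 10^(94/10) = 2.512e+09; subtracting the fixed part leaves 2.261e+09 for the shot-blast cabinet, i.e. 93.54 dB SPL.
So the shot-blast cabinet must be reduced from 100 to 93.54 dB SPL: IL = 6.46 dB.

6 dB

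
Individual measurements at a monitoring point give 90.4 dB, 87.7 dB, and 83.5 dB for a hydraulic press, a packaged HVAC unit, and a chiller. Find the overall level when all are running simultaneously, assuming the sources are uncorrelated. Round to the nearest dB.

93 dB

For uncorrelated sources the intensities add, so convert each level to linear form, sum, and take 10·log₁₀ of the total.
Σ 10^(L/10) = 10^(90.4/10) + 10^(87.7/10) + 10^(83.5/10) = 1.909e+09.
L_total = 10·log₁₀(1.909e+09) = 92.81 dB.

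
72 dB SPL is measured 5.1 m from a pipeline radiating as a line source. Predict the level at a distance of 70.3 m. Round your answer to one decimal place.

Line-source attenuation: ΔL = 10·log₁₀(r₂/r₁) = 10·log₁₀(70.3/5.1) = 11.394 dB.
L₂ = 72 − 10·log₁₀(70.3/5.1) = 72 − 11.394 = 60.61 dB SPL.

60.6 dB SPL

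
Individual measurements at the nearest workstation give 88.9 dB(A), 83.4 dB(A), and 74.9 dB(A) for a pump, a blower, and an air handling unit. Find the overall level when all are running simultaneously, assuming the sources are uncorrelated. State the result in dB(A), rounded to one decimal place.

90.1 dB(A)

Incoherent sources combine by intensity addition: L_total = 10·log₁₀(Σ 10^(L_i/10)).
Σ 10^(L/10) = 10^(88.9/10) + 10^(83.4/10) + 10^(74.9/10) = 1.026e+09.
L_total = 10·log₁₀(1.026e+09) = 90.11 dB(A).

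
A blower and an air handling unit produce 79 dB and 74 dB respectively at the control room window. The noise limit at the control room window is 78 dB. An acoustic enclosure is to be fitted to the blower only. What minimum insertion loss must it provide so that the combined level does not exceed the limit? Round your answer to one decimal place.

Fixed contribution from the other source: Σ 10^(L/10) = 10^(74/10) = 2.512e+07 (74.00 dB).
The limit corresponds to 10^(78/10) = 6.310e+07; subtracting the fixed part leaves 3.798e+07 for the blower, i.e. 75.80 dB.
Required insertion loss = 79 − 75.80 = 3.20 dB.

3.2 dB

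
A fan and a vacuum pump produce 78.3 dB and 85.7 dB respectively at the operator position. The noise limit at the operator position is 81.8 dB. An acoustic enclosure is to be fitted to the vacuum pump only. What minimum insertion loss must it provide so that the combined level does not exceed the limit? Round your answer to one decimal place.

Fixed contribution from the other source: Σ 10^(L/10) = 10^(78.3/10) = 6.761e+07 (78.30 dB).
The limit corresponds to 10^(81.8/10) = 1.514e+08; subtracting the fixed part leaves 8.375e+07 for the vacuum pump, i.e. 79.23 dB.
So the vacuum pump must be reduced from 85.7 to 79.23 dB: IL = 6.47 dB.

6.5 dB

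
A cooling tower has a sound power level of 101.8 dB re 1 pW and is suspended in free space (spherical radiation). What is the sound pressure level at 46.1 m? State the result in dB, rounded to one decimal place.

57.5 dB

L_p = L_w − 10·log₁₀(4π·r²) with r = 46.1 m.
4π·r² = 2.671e+04 m², 10·log₁₀ of that is 44.266 dB.
L_p = 101.8 − 44.266 = 57.53 dB.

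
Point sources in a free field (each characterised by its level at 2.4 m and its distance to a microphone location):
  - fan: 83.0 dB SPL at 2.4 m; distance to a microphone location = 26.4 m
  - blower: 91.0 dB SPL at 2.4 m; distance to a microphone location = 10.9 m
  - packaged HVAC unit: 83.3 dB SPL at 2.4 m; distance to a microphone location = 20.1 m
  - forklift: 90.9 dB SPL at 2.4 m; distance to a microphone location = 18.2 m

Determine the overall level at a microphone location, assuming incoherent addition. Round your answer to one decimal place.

79.4 dB SPL

Propagate each source to the receiver with L = L_ref − 20·log₁₀(r/r_ref), then add intensities.
fan: 83.0 − 20·log₁₀(26.4/2.4) = 83.0 − 20.83 = 62.17 dB SPL.
blower: 91.0 − 20·log₁₀(10.9/2.4) = 91.0 − 13.14 = 77.86 dB SPL.
packaged HVAC unit: 83.3 − 20·log₁₀(20.1/2.4) = 83.3 − 18.46 = 64.84 dB SPL.
forklift: 90.9 − 20·log₁₀(18.2/2.4) = 90.9 − 17.60 = 73.30 dB SPL.
Σ 10^(L/10) = 8.712e+07 → L_total = 10·log₁₀(8.712e+07) = 79.40 dB SPL.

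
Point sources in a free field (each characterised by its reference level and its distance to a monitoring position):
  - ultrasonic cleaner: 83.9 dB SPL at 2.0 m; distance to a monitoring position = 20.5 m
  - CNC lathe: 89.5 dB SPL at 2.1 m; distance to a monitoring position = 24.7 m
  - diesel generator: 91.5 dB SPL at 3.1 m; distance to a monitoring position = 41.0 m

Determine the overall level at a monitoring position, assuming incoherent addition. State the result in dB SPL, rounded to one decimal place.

72.3 dB SPL

First find each source's level at the receiver (point-source: −20·log₁₀(r/r_ref)), then combine on an intensity basis.
ultrasonic cleaner: 83.9 − 20·log₁₀(20.5/2.0) = 83.9 − 20.21 = 63.69 dB SPL.
CNC lathe: 89.5 − 20·log₁₀(24.7/2.1) = 89.5 − 21.41 = 68.09 dB SPL.
diesel generator: 91.5 − 20·log₁₀(41.0/3.1) = 91.5 − 22.43 = 69.07 dB SPL.
Σ 10^(L/10) = 1.685e+07 → L_total = 10·log₁₀(1.685e+07) = 72.27 dB SPL.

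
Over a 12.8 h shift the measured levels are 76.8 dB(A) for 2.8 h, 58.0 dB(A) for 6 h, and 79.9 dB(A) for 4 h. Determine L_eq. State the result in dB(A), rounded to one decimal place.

76.2 dB(A)

L_eq = 10·log₁₀[(1/T)·Σ tᵢ·10^(Lᵢ/10)] with T = 12.8 h.
Σ tᵢ·10^(Lᵢ/10) = 2.8·10^(76.8/10) + 6·10^(58.0/10) + 4·10^(79.9/10) = 5.287e+08.
L_eq = 10·log₁₀(5.287e+08/12.8) = 76.16 dB(A).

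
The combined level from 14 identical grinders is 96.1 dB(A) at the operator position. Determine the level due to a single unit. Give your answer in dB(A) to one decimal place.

14 equal contributions raise the level by 10·log₁₀ 14 = 11.461 dB, so each unit alone gives 96.1 − 11.461.

84.6 dB(A)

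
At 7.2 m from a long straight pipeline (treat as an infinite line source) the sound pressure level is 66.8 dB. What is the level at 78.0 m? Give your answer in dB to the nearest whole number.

56 dB

Cylindrical spreading from a line source gives a 10·log₁₀(r₂/r₁) drop.
L₂ = 66.8 − 10·log₁₀(78.0/7.2) = 66.8 − 10.348 = 56.45 dB.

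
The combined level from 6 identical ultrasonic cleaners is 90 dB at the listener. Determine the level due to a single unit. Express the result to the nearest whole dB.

82 dB

Dividing the total intensity by 6 lowers the level by 10·log₁₀ 6 = 7.782 dB: L₁ = 90 − 7.782.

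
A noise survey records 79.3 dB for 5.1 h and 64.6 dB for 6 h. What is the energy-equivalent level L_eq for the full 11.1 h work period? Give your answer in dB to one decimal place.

Weight each interval's intensity by its duration and average over T = 11.1 h:
Σ tᵢ·10^(Lᵢ/10) = 5.1·10^(79.3/10) + 6·10^(64.6/10) = 4.514e+08.
L_eq = 10·log₁₀(4.514e+08/11.1) = 76.09 dB.

76.1 dB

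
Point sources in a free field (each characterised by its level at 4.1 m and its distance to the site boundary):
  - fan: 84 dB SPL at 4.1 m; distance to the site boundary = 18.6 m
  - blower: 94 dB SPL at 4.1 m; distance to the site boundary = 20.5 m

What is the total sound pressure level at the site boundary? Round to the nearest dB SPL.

Apply inverse-square spreading to bring every level to the receiver, then sum 10^(L/10).
fan: 84 − 20·log₁₀(18.6/4.1) = 84 − 13.13 = 70.87 dB SPL.
blower: 94 − 20·log₁₀(20.5/4.1) = 94 − 13.98 = 80.02 dB SPL.
Σ 10^(L/10) = 1.127e+08 → L_total = 10·log₁₀(1.127e+08) = 80.52 dB SPL.

81 dB SPL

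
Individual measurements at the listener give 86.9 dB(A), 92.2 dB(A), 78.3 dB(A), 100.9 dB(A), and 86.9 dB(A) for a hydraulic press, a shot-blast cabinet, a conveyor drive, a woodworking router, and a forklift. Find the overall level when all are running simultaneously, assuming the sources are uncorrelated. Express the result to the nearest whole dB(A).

102 dB(A)

Incoherent sources combine by intensity addition: L_total = 10·log₁₀(Σ 10^(L_i/10)).
Σ 10^(L/10) = 10^(86.9/10) + 10^(92.2/10) + 10^(78.3/10) + 10^(100.9/10) + 10^(86.9/10) = 1.501e+10.
L_total = 10·log₁₀(1.501e+10) = 101.76 dB(A).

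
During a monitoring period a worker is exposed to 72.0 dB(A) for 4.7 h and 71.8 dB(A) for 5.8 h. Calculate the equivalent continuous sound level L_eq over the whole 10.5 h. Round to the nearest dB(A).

The energy average is taken in the linear domain: L_eq = 10·log₁₀[(Σ tᵢ·10^(Lᵢ/10))/T], T = 10.5 h.
Σ tᵢ·10^(Lᵢ/10) = 4.7·10^(72.0/10) + 5.8·10^(71.8/10) = 1.623e+08.
L_eq = 10·log₁₀(1.623e+08/10.5) = 71.89 dB(A).

72 dB(A)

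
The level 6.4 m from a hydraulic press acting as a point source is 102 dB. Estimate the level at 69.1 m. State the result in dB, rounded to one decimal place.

81.3 dB

Point-source attenuation: ΔL = 20·log₁₀(r₂/r₁) = 20·log₁₀(69.1/6.4) = 20.666 dB.
L₂ = 102 − 20·log₁₀(69.1/6.4) = 102 − 20.666 = 81.33 dB.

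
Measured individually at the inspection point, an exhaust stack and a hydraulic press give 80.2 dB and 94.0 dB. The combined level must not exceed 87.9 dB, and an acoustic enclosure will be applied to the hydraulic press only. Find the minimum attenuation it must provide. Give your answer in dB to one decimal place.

6.9 dB

Everything except the hydraulic press sums to 10^(80.2/10) = 1.047e+08 in linear terms, 80.20 dB.
The limit corresponds to 10^(87.9/10) = 6.166e+08; subtracting the fixed part leaves 5.119e+08 for the hydraulic press, i.e. 87.09 dB.
So the hydraulic press must be reduced from 94.0 to 87.09 dB: IL = 6.91 dB.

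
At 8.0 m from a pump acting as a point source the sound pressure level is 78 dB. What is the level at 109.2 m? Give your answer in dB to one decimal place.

55.3 dB

For a point source, L₂ = L₁ − 20·log₁₀(r₂/r₁).
L₂ = 78 − 20·log₁₀(109.2/8.0) = 78 − 22.703 = 55.30 dB.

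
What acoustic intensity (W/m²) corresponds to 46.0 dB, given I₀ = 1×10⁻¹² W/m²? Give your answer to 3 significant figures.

3.98e-08 W/m²

L = 10·log₁₀(I/I₀) ⇒ I = I₀·10^(L/10) = 10⁻¹² × 10^4.60.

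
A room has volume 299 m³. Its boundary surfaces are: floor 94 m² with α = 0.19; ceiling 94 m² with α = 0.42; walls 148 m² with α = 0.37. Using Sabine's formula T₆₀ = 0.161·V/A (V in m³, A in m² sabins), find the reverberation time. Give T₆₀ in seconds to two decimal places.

Summing Sᵢαᵢ: 94·0.19 + 94·0.42 + 148·0.37 = 112.10 m².
T₆₀ = 0.161 × 299 / 112.10 = 0.429 s.

0.43 s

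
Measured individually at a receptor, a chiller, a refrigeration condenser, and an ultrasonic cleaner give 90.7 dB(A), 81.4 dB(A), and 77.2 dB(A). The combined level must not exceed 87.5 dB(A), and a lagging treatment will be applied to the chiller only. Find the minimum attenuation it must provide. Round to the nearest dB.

Fixed contribution from the other sources: Σ 10^(L/10) = 10^(81.4/10) + 10^(77.2/10) = 1.905e+08 (82.80 dB(A)).
The limit corresponds to 10^(87.5/10) = 5.623e+08; subtracting the fixed part leaves 3.718e+08 for the chiller, i.e. 85.70 dB(A).
So the chiller must be reduced from 90.7 to 85.70 dB(A): IL = 5.00 dB.

5 dB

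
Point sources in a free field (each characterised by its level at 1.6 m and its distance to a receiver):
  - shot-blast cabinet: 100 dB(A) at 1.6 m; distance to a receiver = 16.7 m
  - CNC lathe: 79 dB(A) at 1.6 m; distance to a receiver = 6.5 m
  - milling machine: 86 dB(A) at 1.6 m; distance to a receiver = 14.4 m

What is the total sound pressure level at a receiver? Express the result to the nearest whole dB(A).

80 dB(A)

First find each source's level at the receiver (point-source: −20·log₁₀(r/r_ref)), then combine on an intensity basis.
shot-blast cabinet: 100 − 20·log₁₀(16.7/1.6) = 100 − 20.37 = 79.63 dB(A).
CNC lathe: 79 − 20·log₁₀(6.5/1.6) = 79 − 12.18 = 66.82 dB(A).
milling machine: 86 − 20·log₁₀(14.4/1.6) = 86 − 19.08 = 66.92 dB(A).
Σ 10^(L/10) = 1.015e+08 → L_total = 10·log₁₀(1.015e+08) = 80.07 dB(A).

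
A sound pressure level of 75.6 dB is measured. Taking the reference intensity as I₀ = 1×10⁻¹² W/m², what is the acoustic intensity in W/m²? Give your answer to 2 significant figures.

3.6e-05 W/m²

I/I₀ = 10^(75.6/10) = 3.631e+07, so I = 3.631e+07 × 10⁻¹² W/m².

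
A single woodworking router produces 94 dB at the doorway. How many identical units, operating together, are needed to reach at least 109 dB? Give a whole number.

32

N identical sources give L₁ + 10·log₁₀ N, so require 10·log₁₀ N ≥ 109 − 94 = 15.0 dB.
N ≥ 10^(15.0/10) = 31.623, so N = 32.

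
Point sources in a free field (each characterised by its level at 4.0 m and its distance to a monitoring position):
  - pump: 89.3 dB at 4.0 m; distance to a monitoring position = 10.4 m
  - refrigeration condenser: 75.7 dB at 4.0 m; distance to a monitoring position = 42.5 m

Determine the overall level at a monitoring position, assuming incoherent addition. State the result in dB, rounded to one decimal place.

81.0 dB

Apply inverse-square spreading to bring every level to the receiver, then sum 10^(L/10).
pump: 89.3 − 20·log₁₀(10.4/4.0) = 89.3 − 8.30 = 81.00 dB.
refrigeration condenser: 75.7 − 20·log₁₀(42.5/4.0) = 75.7 − 20.53 = 55.17 dB.
Σ 10^(L/10) = 1.262e+08 → L_total = 10·log₁₀(1.262e+08) = 81.01 dB.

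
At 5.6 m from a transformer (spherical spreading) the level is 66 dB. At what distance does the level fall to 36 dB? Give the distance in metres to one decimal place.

177.1 m

The 30.0 dB drop corresponds to a distance ratio of 10^(30.0/20) for a point source.
r₂ = 5.6·10^((66−36)/20) = 5.6·10^(30.0/20) = 177.09 m.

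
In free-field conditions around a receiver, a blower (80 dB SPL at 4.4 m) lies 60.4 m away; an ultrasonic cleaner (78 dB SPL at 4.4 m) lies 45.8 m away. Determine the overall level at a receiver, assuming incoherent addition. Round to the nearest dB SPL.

60 dB SPL

First find each source's level at the receiver (point-source: −20·log₁₀(r/r_ref)), then combine on an intensity basis.
blower: 80 − 20·log₁₀(60.4/4.4) = 80 − 22.75 = 57.25 dB SPL.
ultrasonic cleaner: 78 − 20·log₁₀(45.8/4.4) = 78 − 20.35 = 57.65 dB SPL.
Σ 10^(L/10) = 1.113e+06 → L_total = 10·log₁₀(1.113e+06) = 60.47 dB SPL.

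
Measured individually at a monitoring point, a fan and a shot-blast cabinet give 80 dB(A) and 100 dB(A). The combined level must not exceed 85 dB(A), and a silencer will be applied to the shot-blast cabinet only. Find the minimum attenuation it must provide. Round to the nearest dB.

Fixed contribution from the other source: Σ 10^(L/10) = 10^(80/10) = 1.000e+08 (80.00 dB(A)).
The limit corresponds to 10^(85/10) = 3.162e+08; subtracting the fixed part leaves 2.162e+08 for the shot-blast cabinet, i.e. 83.35 dB(A).
Required insertion loss = 100 − 83.35 = 16.65 dB.

17 dB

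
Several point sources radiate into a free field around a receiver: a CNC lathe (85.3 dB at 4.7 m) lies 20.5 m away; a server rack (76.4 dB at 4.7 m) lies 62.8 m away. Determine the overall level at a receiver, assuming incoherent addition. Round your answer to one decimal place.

Propagate each source to the receiver with L = L_ref − 20·log₁₀(r/r_ref), then add intensities.
CNC lathe: 85.3 − 20·log₁₀(20.5/4.7) = 85.3 − 12.79 = 72.51 dB.
server rack: 76.4 − 20·log₁₀(62.8/4.7) = 76.4 − 22.52 = 53.88 dB.
Σ 10^(L/10) = 1.806e+07 → L_total = 10·log₁₀(1.806e+07) = 72.57 dB.

72.6 dB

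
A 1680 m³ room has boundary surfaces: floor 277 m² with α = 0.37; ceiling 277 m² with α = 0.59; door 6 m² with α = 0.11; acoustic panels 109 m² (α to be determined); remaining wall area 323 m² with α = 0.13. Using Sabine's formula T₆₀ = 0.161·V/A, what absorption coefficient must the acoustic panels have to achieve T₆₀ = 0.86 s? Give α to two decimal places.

0.05

Required total absorption A = 0.161·1680/0.86 = 314.51 m².
Absorption from the other surfaces = 277·0.37 + 277·0.59 + 6·0.11 + 323·0.13 = 308.57 m², so the acoustic panels must supply 5.94 m² over 109 m².
α = 5.94/109 = 0.055.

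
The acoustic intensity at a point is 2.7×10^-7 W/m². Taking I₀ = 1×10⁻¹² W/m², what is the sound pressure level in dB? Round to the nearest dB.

54 dB

I/I₀ = 2.7×10^-7/10⁻¹² = 2.7×10^5, and L = 10·log₁₀(I/I₀).
L = 10·(0.4314 + 5) = 54.31 dB.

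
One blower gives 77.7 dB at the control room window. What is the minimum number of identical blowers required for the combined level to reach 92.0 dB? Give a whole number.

27

The shortfall is 92.0 − 77.7 = 14.3 dB, and N units add 10·log₁₀ N, so need 10·log₁₀ N ≥ 14.3.
N ≥ 10^(14.3/10) = 26.915, so N = 27.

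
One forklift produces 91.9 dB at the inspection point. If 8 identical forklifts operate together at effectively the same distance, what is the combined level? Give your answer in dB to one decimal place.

100.9 dB

N identical incoherent sources raise the level by 10·log₁₀ N.
L_total = 91.9 + 10·log₁₀(8) = 91.9 + 9.031 = 100.93 dB.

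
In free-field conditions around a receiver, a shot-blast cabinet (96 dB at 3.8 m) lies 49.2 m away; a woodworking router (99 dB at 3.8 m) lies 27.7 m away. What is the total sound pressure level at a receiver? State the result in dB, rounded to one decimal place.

First find each source's level at the receiver (point-source: −20·log₁₀(r/r_ref)), then combine on an intensity basis.
shot-blast cabinet: 96 − 20·log₁₀(49.2/3.8) = 96 − 22.24 = 73.76 dB.
woodworking router: 99 − 20·log₁₀(27.7/3.8) = 99 − 17.25 = 81.75 dB.
Σ 10^(L/10) = 1.732e+08 → L_total = 10·log₁₀(1.732e+08) = 82.39 dB.

82.4 dB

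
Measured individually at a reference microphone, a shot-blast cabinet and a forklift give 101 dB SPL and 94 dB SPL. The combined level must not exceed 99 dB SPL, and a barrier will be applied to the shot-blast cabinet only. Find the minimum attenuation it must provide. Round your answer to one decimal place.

3.7 dB

Fixed contribution from the other source: Σ 10^(L/10) = 10^(94/10) = 2.512e+09 (94.00 dB SPL).
To meet 99 dB SPL overall, the treated shot-blast cabinet may contribute at most 10^(99/10) − 2.512e+09 = 5.431e+09, i.e. 97.35 dB SPL.
So the shot-blast cabinet must be reduced from 101 to 97.35 dB SPL: IL = 3.65 dB.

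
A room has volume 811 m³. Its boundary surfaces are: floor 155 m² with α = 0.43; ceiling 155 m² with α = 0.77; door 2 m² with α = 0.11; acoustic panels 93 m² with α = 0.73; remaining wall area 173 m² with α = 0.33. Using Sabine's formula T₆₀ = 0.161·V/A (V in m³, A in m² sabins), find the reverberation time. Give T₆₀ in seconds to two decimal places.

0.42 s

Total absorption A = 155·0.43 + 155·0.77 + 2·0.11 + 93·0.73 + 173·0.33 = 311.20 m² sabins.
T₆₀ = 0.161 × 811 / 311.20 = 0.420 s.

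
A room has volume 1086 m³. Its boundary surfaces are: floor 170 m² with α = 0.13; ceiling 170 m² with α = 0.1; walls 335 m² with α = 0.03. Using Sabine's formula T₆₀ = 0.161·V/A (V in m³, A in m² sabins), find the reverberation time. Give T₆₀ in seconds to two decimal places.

Total absorption A = 170·0.13 + 170·0.1 + 335·0.03 = 49.15 m² sabins.
T₆₀ = 0.161·V/A = 0.161·1086/49.15 = 3.557 s.

3.56 s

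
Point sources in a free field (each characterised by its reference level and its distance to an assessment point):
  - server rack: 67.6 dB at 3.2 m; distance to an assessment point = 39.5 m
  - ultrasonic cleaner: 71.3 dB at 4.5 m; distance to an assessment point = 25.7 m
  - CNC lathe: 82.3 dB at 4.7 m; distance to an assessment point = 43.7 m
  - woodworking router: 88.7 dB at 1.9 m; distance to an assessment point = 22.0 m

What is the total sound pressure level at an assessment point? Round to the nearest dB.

First find each source's level at the receiver (point-source: −20·log₁₀(r/r_ref)), then combine on an intensity basis.
server rack: 67.6 − 20·log₁₀(39.5/3.2) = 67.6 − 21.83 = 45.77 dB.
ultrasonic cleaner: 71.3 − 20·log₁₀(25.7/4.5) = 71.3 − 15.13 = 56.17 dB.
CNC lathe: 82.3 − 20·log₁₀(43.7/4.7) = 82.3 − 19.37 = 62.93 dB.
woodworking router: 88.7 − 20·log₁₀(22.0/1.9) = 88.7 − 21.27 = 67.43 dB.
Σ 10^(L/10) = 7.945e+06 → L_total = 10·log₁₀(7.945e+06) = 69.00 dB.

69 dB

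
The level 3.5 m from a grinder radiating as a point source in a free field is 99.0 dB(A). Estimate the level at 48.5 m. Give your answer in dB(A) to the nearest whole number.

For a point source, L₂ = L₁ − 20·log₁₀(r₂/r₁).
L₂ = 99.0 − 20·log₁₀(48.5/3.5) = 99.0 − 22.833 = 76.17 dB(A).

76 dB(A)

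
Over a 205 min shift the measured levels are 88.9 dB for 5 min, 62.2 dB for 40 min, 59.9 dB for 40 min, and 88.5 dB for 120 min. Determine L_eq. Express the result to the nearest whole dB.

L_eq = 10·log₁₀[(1/T)·Σ tᵢ·10^(Lᵢ/10)] with T = 205 min.
Σ tᵢ·10^(Lᵢ/10) = 5·10^(88.9/10) + 40·10^(62.2/10) + 40·10^(59.9/10) + 120·10^(88.5/10) = 8.894e+10.
L_eq = 10·log₁₀(8.894e+10/205) = 86.37 dB.

86 dB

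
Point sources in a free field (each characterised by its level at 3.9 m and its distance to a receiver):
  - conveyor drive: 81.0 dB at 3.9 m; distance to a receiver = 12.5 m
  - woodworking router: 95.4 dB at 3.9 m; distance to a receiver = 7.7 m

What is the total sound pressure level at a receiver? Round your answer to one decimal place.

Apply inverse-square spreading to bring every level to the receiver, then sum 10^(L/10).
conveyor drive: 81.0 − 20·log₁₀(12.5/3.9) = 81.0 − 10.12 = 70.88 dB.
woodworking router: 95.4 − 20·log₁₀(7.7/3.9) = 95.4 − 5.91 = 89.49 dB.
Σ 10^(L/10) = 9.018e+08 → L_total = 10·log₁₀(9.018e+08) = 89.55 dB.

89.6 dB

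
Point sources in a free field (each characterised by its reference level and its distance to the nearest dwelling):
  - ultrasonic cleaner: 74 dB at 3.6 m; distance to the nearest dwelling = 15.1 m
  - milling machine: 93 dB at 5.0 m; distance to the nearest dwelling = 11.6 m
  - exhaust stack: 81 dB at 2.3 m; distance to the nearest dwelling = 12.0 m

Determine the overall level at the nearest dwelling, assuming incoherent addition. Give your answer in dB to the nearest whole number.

Propagate each source to the receiver with L = L_ref − 20·log₁₀(r/r_ref), then add intensities.
ultrasonic cleaner: 74 − 20·log₁₀(15.1/3.6) = 74 − 12.45 = 61.55 dB.
milling machine: 93 − 20·log₁₀(11.6/5.0) = 93 − 7.31 = 85.69 dB.
exhaust stack: 81 − 20·log₁₀(12.0/2.3) = 81 − 14.35 = 66.65 dB.
Σ 10^(L/10) = 3.768e+08 → L_total = 10·log₁₀(3.768e+08) = 85.76 dB.

86 dB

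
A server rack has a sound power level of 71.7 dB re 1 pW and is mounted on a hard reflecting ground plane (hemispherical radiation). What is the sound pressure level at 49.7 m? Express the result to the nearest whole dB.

30 dB

L_p = L_w − 10·log₁₀(2π·r²) with r = 49.7 m.
2π·r² = 1.552e+04 m², 10·log₁₀ of that is 41.909 dB.
L_p = 71.7 − 41.909 = 29.79 dB.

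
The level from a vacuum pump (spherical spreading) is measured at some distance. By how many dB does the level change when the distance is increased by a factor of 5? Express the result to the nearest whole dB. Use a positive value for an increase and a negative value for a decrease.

-14 dB

Point-source spreading: ΔL = −20·log₁₀(r₂/r₁).
ΔL = −20·log₁₀(5) = -13.98 dB.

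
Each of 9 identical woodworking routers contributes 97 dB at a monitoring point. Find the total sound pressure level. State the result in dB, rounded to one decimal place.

106.5 dB

L_total = L₁ + 10·log₁₀ N for N identical incoherent sources.
L_total = 97 + 10·log₁₀(9) = 97 + 9.542 = 106.54 dB.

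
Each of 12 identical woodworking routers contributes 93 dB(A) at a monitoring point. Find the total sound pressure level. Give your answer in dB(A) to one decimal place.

103.8 dB(A)

L_total = L₁ + 10·log₁₀ N for N identical incoherent sources.
L_total = 93 + 10·log₁₀(12) = 93 + 10.792 = 103.79 dB(A).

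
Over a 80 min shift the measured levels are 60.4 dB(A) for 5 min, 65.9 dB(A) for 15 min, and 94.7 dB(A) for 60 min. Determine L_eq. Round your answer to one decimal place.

93.5 dB(A)

The energy average is taken in the linear domain: L_eq = 10·log₁₀[(Σ tᵢ·10^(Lᵢ/10))/T], T = 80 min.
Σ tᵢ·10^(Lᵢ/10) = 5·10^(60.4/10) + 15·10^(65.9/10) + 60·10^(94.7/10) = 1.771e+11.
L_eq = 10·log₁₀(1.771e+11/80) = 93.45 dB(A).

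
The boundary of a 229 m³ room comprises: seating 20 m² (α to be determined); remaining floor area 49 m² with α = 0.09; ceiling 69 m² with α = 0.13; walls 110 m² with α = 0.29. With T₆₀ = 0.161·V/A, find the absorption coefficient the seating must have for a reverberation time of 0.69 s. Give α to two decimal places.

0.41

From T₆₀ = 0.161·V/A, the target T₆₀ = 0.69 s needs A = 0.161·229/0.69 = 53.43 m².
Absorption from the other surfaces = 49·0.09 + 69·0.13 + 110·0.29 = 45.28 m², so the seating must supply 8.15 m² over 20 m².
α = 8.15/20 = 0.408.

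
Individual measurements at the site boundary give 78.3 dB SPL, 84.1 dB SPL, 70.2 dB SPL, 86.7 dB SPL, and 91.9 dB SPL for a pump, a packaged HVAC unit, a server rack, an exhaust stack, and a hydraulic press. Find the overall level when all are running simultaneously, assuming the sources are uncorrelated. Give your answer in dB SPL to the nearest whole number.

For uncorrelated sources the intensities add, so convert each level to linear form, sum, and take 10·log₁₀ of the total.
Σ 10^(L/10) = 10^(78.3/10) + 10^(84.1/10) + 10^(70.2/10) + 10^(86.7/10) + 10^(91.9/10) = 2.352e+09.
L_total = 10·log₁₀(2.352e+09) = 93.71 dB SPL.

94 dB SPL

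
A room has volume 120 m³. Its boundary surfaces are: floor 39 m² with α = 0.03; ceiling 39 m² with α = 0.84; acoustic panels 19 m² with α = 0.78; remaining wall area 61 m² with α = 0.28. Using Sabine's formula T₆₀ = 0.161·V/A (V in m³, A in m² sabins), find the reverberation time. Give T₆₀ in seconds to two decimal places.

0.29 s

Total absorption A = 39·0.03 + 39·0.84 + 19·0.78 + 61·0.28 = 65.83 m² sabins.
T₆₀ = 0.161 × 120 / 65.83 = 0.293 s.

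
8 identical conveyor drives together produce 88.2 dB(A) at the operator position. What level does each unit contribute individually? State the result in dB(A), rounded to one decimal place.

79.2 dB(A)

For N identical incoherent sources L_total = L₁ + 10·log₁₀ N, so L₁ = 88.2 − 10·log₁₀(8) = 88.2 − 9.031.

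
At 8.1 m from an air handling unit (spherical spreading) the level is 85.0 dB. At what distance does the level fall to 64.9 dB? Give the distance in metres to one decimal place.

81.9 m

The 20.1 dB drop corresponds to a distance ratio of 10^(20.1/20) for a point source.
r₂ = 8.1·10^((85.0−64.9)/20) = 8.1·10^(20.1/20) = 81.94 m.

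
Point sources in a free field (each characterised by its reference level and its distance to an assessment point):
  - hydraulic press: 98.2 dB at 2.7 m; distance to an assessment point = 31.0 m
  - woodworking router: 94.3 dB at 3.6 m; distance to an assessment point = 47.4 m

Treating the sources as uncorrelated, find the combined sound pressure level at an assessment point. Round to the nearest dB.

78 dB

Propagate each source to the receiver with L = L_ref − 20·log₁₀(r/r_ref), then add intensities.
hydraulic press: 98.2 − 20·log₁₀(31.0/2.7) = 98.2 − 21.20 = 77.00 dB.
woodworking router: 94.3 − 20·log₁₀(47.4/3.6) = 94.3 − 22.39 = 71.91 dB.
Σ 10^(L/10) = 6.564e+07 → L_total = 10·log₁₀(6.564e+07) = 78.17 dB.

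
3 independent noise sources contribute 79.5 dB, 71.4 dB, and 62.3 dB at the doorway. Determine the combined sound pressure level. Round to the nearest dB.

80 dB

Incoherent sources combine by intensity addition: L_total = 10·log₁₀(Σ 10^(L_i/10)).
Σ 10^(L/10) = 10^(79.5/10) + 10^(71.4/10) + 10^(62.3/10) = 1.046e+08.
L_total = 10·log₁₀(1.046e+08) = 80.20 dB.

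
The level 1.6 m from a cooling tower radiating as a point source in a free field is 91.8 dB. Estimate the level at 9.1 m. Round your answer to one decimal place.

Spherical spreading from a point source gives a 20·log₁₀(r₂/r₁) drop.
L₂ = 91.8 − 20·log₁₀(9.1/1.6) = 91.8 − 15.098 = 76.70 dB.

76.7 dB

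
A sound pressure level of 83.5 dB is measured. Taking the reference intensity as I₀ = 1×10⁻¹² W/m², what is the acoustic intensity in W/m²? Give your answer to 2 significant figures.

0.00022 W/m²

L = 10·log₁₀(I/I₀) ⇒ I = I₀·10^(L/10) = 10⁻¹² × 10^8.35.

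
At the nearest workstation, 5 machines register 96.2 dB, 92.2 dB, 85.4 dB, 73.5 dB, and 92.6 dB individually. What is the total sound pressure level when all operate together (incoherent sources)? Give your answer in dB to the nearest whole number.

99 dB

Incoherent sources combine by intensity addition: L_total = 10·log₁₀(Σ 10^(L_i/10)).
Σ 10^(L/10) = 10^(96.2/10) + 10^(92.2/10) + 10^(85.4/10) + 10^(73.5/10) + 10^(92.6/10) = 8.017e+09.
L_total = 10·log₁₀(8.017e+09) = 99.04 dB.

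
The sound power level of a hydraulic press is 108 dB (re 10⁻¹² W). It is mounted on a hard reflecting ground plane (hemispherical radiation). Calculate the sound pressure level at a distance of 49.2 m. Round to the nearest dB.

Free-field hemispherical radiation: L_p = L_w − 10·log₁₀(2π·r²), r = 49.2 m.
2π·r² = 1.521e+04 m², 10·log₁₀ of that is 41.821 dB.
L_p = 108 − 41.821 = 66.18 dB.

66 dB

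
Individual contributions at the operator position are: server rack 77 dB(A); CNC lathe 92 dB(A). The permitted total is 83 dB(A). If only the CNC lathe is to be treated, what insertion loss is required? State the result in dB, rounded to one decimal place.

10.3 dB

Fixed contribution from the other source: Σ 10^(L/10) = 10^(77/10) = 5.012e+07 (77.00 dB(A)).
To meet 83 dB(A) overall, the treated CNC lathe may contribute at most 10^(83/10) − 5.012e+07 = 1.494e+08, i.e. 81.74 dB(A).
Required insertion loss = 92 − 81.74 = 10.26 dB.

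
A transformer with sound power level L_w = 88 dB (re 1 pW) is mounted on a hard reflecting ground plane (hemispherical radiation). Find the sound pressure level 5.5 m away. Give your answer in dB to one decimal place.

65.2 dB

The power spreads over a hemisphere of area 2π·r², so L_p = L_w − 10·log₁₀(2π·r²).
2π·r² = 190.1 m², 10·log₁₀ of that is 22.789 dB.
L_p = 88 − 22.789 = 65.21 dB.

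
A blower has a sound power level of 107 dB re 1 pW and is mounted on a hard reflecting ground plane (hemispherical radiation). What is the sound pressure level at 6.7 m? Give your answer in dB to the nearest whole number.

82 dB

L_p = L_w − 10·log₁₀(2π·r²) with r = 6.7 m.
2π·r² = 282.1 m², 10·log₁₀ of that is 24.503 dB.
L_p = 107 − 24.503 = 82.50 dB.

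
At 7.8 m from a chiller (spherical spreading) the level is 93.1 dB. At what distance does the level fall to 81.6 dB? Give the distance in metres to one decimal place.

The 11.5 dB drop corresponds to a distance ratio of 10^(11.5/20) for a point source.
r₂ = 7.8·10^((93.1−81.6)/20) = 7.8·10^(11.5/20) = 29.32 m.

29.3 m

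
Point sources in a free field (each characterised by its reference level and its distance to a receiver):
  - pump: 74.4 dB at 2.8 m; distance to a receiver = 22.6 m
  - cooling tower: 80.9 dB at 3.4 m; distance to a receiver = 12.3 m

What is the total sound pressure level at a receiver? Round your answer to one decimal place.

69.9 dB

First find each source's level at the receiver (point-source: −20·log₁₀(r/r_ref)), then combine on an intensity basis.
pump: 74.4 − 20·log₁₀(22.6/2.8) = 74.4 − 18.14 = 56.26 dB.
cooling tower: 80.9 − 20·log₁₀(12.3/3.4) = 80.9 − 11.17 = 69.73 dB.
Σ 10^(L/10) = 9.823e+06 → L_total = 10·log₁₀(9.823e+06) = 69.92 dB.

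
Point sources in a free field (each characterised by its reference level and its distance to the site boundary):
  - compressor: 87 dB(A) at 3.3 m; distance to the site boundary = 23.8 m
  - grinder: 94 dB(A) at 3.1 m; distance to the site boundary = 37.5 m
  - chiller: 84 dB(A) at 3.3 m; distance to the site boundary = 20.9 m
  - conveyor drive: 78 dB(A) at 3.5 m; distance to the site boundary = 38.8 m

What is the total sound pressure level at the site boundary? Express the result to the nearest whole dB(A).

75 dB(A)

Propagate each source to the receiver with L = L_ref − 20·log₁₀(r/r_ref), then add intensities.
compressor: 87 − 20·log₁₀(23.8/3.3) = 87 − 17.16 = 69.84 dB(A).
grinder: 94 − 20·log₁₀(37.5/3.1) = 94 − 21.65 = 72.35 dB(A).
chiller: 84 − 20·log₁₀(20.9/3.3) = 84 − 16.03 = 67.97 dB(A).
conveyor drive: 78 − 20·log₁₀(38.8/3.5) = 78 − 20.90 = 57.10 dB(A).
Σ 10^(L/10) = 3.358e+07 → L_total = 10·log₁₀(3.358e+07) = 75.26 dB(A).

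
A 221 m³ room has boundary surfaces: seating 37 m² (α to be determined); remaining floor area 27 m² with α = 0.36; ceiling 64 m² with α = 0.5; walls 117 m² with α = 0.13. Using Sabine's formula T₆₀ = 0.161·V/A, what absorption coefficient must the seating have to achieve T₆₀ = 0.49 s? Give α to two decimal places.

0.42

Required total absorption A = 0.161·221/0.49 = 72.61 m².
Absorption from the other surfaces = 27·0.36 + 64·0.5 + 117·0.13 = 56.93 m², so the seating must supply 15.68 m² over 37 m².
α = 15.68/37 = 0.424.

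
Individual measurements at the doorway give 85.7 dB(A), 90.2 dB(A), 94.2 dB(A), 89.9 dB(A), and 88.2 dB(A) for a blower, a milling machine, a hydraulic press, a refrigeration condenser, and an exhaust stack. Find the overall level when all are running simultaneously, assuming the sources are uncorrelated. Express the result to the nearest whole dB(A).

98 dB(A)

Incoherent sources combine by intensity addition: L_total = 10·log₁₀(Σ 10^(L_i/10)).
Σ 10^(L/10) = 10^(85.7/10) + 10^(90.2/10) + 10^(94.2/10) + 10^(89.9/10) + 10^(88.2/10) = 5.687e+09.
L_total = 10·log₁₀(5.687e+09) = 97.55 dB(A).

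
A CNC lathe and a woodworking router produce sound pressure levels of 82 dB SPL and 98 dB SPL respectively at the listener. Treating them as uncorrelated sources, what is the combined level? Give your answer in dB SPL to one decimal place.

98.1 dB SPL

For uncorrelated sources the intensities add, so convert each level to linear form, sum, and take 10·log₁₀ of the total.
Σ 10^(L/10) = 10^(82/10) + 10^(98/10) = 6.468e+09.
L_total = 10·log₁₀(6.468e+09) = 98.11 dB SPL.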